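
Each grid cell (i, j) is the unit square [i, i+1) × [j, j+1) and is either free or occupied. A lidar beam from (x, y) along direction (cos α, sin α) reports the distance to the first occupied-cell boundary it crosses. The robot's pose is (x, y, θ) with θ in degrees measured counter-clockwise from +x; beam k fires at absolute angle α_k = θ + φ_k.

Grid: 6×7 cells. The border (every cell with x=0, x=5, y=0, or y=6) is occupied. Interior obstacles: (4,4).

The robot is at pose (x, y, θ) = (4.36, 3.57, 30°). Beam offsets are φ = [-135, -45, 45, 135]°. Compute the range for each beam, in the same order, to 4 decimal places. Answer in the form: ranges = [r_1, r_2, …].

ranges = [2.6607, 0.6626, 0.4452, 3.4785]

beam 1: φ=-135°, α=255°
  cosα=-0.2588 sinα=-0.9659 | (4,3) | tMaxX 1.3909 tMaxY 0.5901 | tΔX 3.8637 tΔY 1.0353
    t=0.5901 [y] (4,2)
    t=1.3909 [x] (3,2)
    t=1.6254 [y] (3,1)
    t=2.6607 [y] (3,0) — stop
  → r_1 = 2.6607
beam 2: φ=-45°, α=345°
  cosα=0.9659 sinα=-0.2588 | (4,3) | tMaxX 0.6626 tMaxY 2.2023 | tΔX 1.0353 tΔY 3.8637
    t=0.6626 [x] (5,3) — stop
  → r_2 = 0.6626
beam 3: φ=45°, α=75°
  cosα=0.2588 sinα=0.9659 | (4,3) | tMaxX 2.4728 tMaxY 0.4452 | tΔX 3.8637 tΔY 1.0353
    t=0.4452 [y] (4,4) — stop
  → r_3 = 0.4452
beam 4: φ=135°, α=165°
  cosα=-0.9659 sinα=0.2588 | (4,3) | tMaxX 0.3727 tMaxY 1.6614 | tΔX 1.0353 tΔY 3.8637
    t=0.3727 [x] (3,3)
    t=1.4080 [x] (2,3)
    t=1.6614 [y] (2,4)
    t=2.4433 [x] (1,4)
    t=3.4785 [x] (0,4) — stop
  → r_4 = 3.4785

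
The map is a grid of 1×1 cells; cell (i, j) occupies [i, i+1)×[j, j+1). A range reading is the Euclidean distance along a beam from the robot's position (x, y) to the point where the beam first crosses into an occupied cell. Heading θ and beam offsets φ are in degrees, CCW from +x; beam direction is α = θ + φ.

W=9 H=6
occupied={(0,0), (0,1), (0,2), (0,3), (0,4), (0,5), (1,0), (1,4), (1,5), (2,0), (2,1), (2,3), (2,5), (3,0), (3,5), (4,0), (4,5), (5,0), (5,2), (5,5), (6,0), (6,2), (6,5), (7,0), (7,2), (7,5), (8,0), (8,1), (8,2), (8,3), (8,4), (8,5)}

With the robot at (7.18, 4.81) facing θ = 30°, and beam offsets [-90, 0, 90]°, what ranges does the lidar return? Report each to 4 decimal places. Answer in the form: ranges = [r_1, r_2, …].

ranges = [1.6400, 0.3800, 0.2194]

beam 1: φ=-90°, α=300°
  cosα=0.5000 sinα=-0.8660 | (7,4) | tMaxX 1.6400 tMaxY 0.9353 | tΔX 2.0000 tΔY 1.1547
    t=0.9353 [y] (7,3)
    t=1.6400 [x] (8,3) — stop
  → r_1 = 1.6400
beam 2: φ=0°, α=30°
  cosα=0.8660 sinα=0.5000 | (7,4) | tMaxX 0.9469 tMaxY 0.3800 | tΔX 1.1547 tΔY 2.0000
    t=0.3800 [y] (7,5) — stop
  → r_2 = 0.3800
beam 3: φ=90°, α=120°
  cosα=-0.5000 sinα=0.8660 | (7,4) | tMaxX 0.3600 tMaxY 0.2194 | tΔX 2.0000 tΔY 1.1547
    t=0.2194 [y] (7,5) — stop
  → r_3 = 0.2194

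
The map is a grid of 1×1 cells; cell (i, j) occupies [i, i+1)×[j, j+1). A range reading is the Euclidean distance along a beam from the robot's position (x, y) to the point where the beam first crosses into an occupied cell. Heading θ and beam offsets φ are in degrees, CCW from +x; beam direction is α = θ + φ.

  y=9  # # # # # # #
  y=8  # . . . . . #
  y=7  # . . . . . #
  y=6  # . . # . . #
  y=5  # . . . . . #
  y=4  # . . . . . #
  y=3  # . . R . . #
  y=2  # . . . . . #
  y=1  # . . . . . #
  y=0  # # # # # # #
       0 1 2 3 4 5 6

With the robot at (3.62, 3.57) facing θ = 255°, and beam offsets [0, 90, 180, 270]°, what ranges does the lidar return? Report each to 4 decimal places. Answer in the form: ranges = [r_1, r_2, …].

beam 1: φ=0°, α=255°
  d=(-0.2588,-0.9659)  start (3,3)  tX=2.3955 tY=0.5901  stride 1/|dx|=3.8637 1/|dy|=1.0353
    cross y-line → (3,2), t=0.5901
    cross y-line → (3,1), t=1.6254
    cross x-line → (2,1), t=2.3955
    cross y-line → (2,0), t=2.6607 (wall)
  → r_1 = 2.6607
beam 2: φ=90°, α=345°
  d=(0.9659,-0.2588)  start (3,3)  tX=0.3934 tY=2.2023  stride 1/|dx|=1.0353 1/|dy|=3.8637
    cross x-line → (4,3), t=0.3934
    cross x-line → (5,3), t=1.4287
    cross y-line → (5,2), t=2.2023
    cross x-line → (6,2), t=2.4640 (wall)
  → r_2 = 2.4640
beam 3: φ=180°, α=75°
  d=(0.2588,0.9659)  start (3,3)  tX=1.4682 tY=0.4452  stride 1/|dx|=3.8637 1/|dy|=1.0353
    cross y-line → (3,4), t=0.4452
    cross x-line → (4,4), t=1.4682
    cross y-line → (4,5), t=1.4804
    cross y-line → (4,6), t=2.5157
    cross y-line → (4,7), t=3.5510
    cross y-line → (4,8), t=4.5863
    cross x-line → (5,8), t=5.3319
    cross y-line → (5,9), t=5.6215 (wall)
  → r_3 = 5.6215
beam 4: φ=270°, α=165°
  d=(-0.9659,0.2588)  start (3,3)  tX=0.6419 tY=1.6614  stride 1/|dx|=1.0353 1/|dy|=3.8637
    cross x-line → (2,3), t=0.6419
    cross y-line → (2,4), t=1.6614
    cross x-line → (1,4), t=1.6771
    cross x-line → (0,4), t=2.7124 (wall)
  → r_4 = 2.7124

ranges = [2.6607, 2.4640, 5.6215, 2.7124]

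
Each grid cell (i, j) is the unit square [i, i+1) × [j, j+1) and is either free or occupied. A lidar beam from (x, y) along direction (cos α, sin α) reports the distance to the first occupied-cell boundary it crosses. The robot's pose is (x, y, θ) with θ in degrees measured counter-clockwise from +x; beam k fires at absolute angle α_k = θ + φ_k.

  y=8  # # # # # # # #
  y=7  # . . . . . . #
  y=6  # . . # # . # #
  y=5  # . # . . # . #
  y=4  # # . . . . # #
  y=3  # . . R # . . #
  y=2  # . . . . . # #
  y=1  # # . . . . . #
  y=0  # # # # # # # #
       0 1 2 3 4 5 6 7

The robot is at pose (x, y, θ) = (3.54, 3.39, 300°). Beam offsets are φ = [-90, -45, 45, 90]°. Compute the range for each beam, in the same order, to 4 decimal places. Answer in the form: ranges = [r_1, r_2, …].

beam 1: φ=-90°, α=210°
  cosα=-0.8660 sinα=-0.5000 | (3,3) | tMaxX 0.6235 tMaxY 0.7800 | tΔX 1.1547 tΔY 2.0000
    t=0.6235 [x] (2,3)
    t=0.7800 [y] (2,2)
    t=1.7782 [x] (1,2)
    t=2.7800 [y] (1,1) — stop
  → r_1 = 2.7800
beam 2: φ=-45°, α=255°
  cosα=-0.2588 sinα=-0.9659 | (3,3) | tMaxX 2.0864 tMaxY 0.4038 | tΔX 3.8637 tΔY 1.0353
    t=0.4038 [y] (3,2)
    t=1.4390 [y] (3,1)
    t=2.0864 [x] (2,1)
    t=2.4743 [y] (2,0) — stop
  → r_2 = 2.4743
beam 3: φ=45°, α=345°
  cosα=0.9659 sinα=-0.2588 | (3,3) | tMaxX 0.4762 tMaxY 1.5068 | tΔX 1.0353 tΔY 3.8637
    t=0.4762 [x] (4,3) — stop
  → r_3 = 0.4762
beam 4: φ=90°, α=30°
  cosα=0.8660 sinα=0.5000 | (3,3) | tMaxX 0.5312 tMaxY 1.2200 | tΔX 1.1547 tΔY 2.0000
    t=0.5312 [x] (4,3) — stop
  → r_4 = 0.5312

ranges = [2.7800, 2.4743, 0.4762, 0.5312]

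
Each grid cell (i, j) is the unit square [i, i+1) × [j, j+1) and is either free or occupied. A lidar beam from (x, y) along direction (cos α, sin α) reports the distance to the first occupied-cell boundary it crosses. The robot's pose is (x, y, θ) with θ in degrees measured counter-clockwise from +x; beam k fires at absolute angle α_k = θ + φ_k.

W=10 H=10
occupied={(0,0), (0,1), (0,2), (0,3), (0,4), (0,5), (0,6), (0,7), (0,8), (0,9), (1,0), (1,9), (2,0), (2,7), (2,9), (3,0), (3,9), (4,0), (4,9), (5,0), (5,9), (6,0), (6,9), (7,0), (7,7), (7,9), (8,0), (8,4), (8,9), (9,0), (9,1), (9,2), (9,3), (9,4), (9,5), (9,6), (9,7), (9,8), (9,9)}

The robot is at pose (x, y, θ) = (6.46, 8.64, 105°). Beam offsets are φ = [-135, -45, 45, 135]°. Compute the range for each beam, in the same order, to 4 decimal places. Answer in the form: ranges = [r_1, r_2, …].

ranges = [1.2800, 0.4157, 0.7200, 8.8219]

beam 1: φ=-135°, α=330°
  d=(0.8660,-0.5000)  start (6,8)  tX=0.6235 tY=1.2800  stride 1/|dx|=1.1547 1/|dy|=2.0000
    cross x-line → (7,8), t=0.6235
    cross y-line → (7,7), t=1.2800 (wall)
  → r_1 = 1.2800
beam 2: φ=-45°, α=60°
  d=(0.5000,0.8660)  start (6,8)  tX=1.0800 tY=0.4157  stride 1/|dx|=2.0000 1/|dy|=1.1547
    cross y-line → (6,9), t=0.4157 (wall)
  → r_2 = 0.4157
beam 3: φ=45°, α=150°
  d=(-0.8660,0.5000)  start (6,8)  tX=0.5312 tY=0.7200  stride 1/|dx|=1.1547 1/|dy|=2.0000
    cross x-line → (5,8), t=0.5312
    cross y-line → (5,9), t=0.7200 (wall)
  → r_3 = 0.7200
beam 4: φ=135°, α=240°
  d=(-0.5000,-0.8660)  start (6,8)  tX=0.9200 tY=0.7390  stride 1/|dx|=2.0000 1/|dy|=1.1547
    cross y-line → (6,7), t=0.7390
    cross x-line → (5,7), t=0.9200
    cross y-line → (5,6), t=1.8937
    cross x-line → (4,6), t=2.9200
    cross y-line → (4,5), t=3.0484
    cross y-line → (4,4), t=4.2031
    cross x-line → (3,4), t=4.9200
    cross y-line → (3,3), t=5.3578
    cross y-line → (3,2), t=6.5125
    cross x-line → (2,2), t=6.9200
    cross y-line → (2,1), t=7.6672
    cross y-line → (2,0), t=8.8219 (wall)
  → r_4 = 8.8219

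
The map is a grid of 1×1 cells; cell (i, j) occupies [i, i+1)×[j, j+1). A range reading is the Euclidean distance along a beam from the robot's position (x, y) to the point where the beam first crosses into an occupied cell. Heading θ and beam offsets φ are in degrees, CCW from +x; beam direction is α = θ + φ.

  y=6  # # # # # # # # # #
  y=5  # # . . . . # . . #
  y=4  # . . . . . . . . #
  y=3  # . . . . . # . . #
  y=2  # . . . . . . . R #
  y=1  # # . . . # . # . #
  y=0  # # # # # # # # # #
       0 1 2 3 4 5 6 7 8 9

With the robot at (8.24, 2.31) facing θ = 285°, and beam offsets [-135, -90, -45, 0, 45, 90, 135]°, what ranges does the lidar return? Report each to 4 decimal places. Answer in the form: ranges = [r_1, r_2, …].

ranges = [1.4318, 1.1977, 0.4800, 1.3562, 0.8776, 0.7868, 1.5200]

beam 1: φ=-135°, α=150°
  cosα=-0.8660 sinα=0.5000 | (8,2) | tMaxX 0.2771 tMaxY 1.3800 | tΔX 1.1547 tΔY 2.0000
    t=0.2771 [x] (7,2)
    t=1.3800 [y] (7,3)
    t=1.4318 [x] (6,3) — stop
  → r_1 = 1.4318
beam 2: φ=-90°, α=195°
  cosα=-0.9659 sinα=-0.2588 | (8,2) | tMaxX 0.2485 tMaxY 1.1977 | tΔX 1.0353 tΔY 3.8637
    t=0.2485 [x] (7,2)
    t=1.1977 [y] (7,1) — stop
  → r_2 = 1.1977
beam 3: φ=-45°, α=240°
  cosα=-0.5000 sinα=-0.8660 | (8,2) | tMaxX 0.4800 tMaxY 0.3580 | tΔX 2.0000 tΔY 1.1547
    t=0.3580 [y] (8,1)
    t=0.4800 [x] (7,1) — stop
  → r_3 = 0.4800
beam 4: φ=0°, α=285°
  cosα=0.2588 sinα=-0.9659 | (8,2) | tMaxX 2.9364 tMaxY 0.3209 | tΔX 3.8637 tΔY 1.0353
    t=0.3209 [y] (8,1)
    t=1.3562 [y] (8,0) — stop
  → r_4 = 1.3562
beam 5: φ=45°, α=330°
  cosα=0.8660 sinα=-0.5000 | (8,2) | tMaxX 0.8776 tMaxY 0.6200 | tΔX 1.1547 tΔY 2.0000
    t=0.6200 [y] (8,1)
    t=0.8776 [x] (9,1) — stop
  → r_5 = 0.8776
beam 6: φ=90°, α=15°
  cosα=0.9659 sinα=0.2588 | (8,2) | tMaxX 0.7868 tMaxY 2.6660 | tΔX 1.0353 tΔY 3.8637
    t=0.7868 [x] (9,2) — stop
  → r_6 = 0.7868
beam 7: φ=135°, α=60°
  cosα=0.5000 sinα=0.8660 | (8,2) | tMaxX 1.5200 tMaxY 0.7967 | tΔX 2.0000 tΔY 1.1547
    t=0.7967 [y] (8,3)
    t=1.5200 [x] (9,3) — stop
  → r_7 = 1.5200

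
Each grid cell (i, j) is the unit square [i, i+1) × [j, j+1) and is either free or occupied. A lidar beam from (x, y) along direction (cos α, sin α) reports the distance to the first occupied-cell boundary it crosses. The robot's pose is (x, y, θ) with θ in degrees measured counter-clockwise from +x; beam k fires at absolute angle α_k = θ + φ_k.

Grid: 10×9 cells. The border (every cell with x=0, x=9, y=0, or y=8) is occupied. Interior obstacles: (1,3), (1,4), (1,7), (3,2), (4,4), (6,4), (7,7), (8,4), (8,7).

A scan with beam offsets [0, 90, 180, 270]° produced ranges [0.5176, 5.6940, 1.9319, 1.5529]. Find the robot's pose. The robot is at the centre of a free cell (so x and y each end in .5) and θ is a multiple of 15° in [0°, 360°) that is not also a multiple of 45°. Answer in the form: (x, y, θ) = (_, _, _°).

Enumerate (i+0.5, j+0.5, θ) over the 47 free cells and 16 admissible headings. For each, cast all 4 beams and compare to the given ranges.
  (4.5, 7.5, 150°): beam 1 = 1.0000 ≠ 0.5176 ✗
  (8.5, 1.5, 195°): beam 1 = 1.9319 ≠ 0.5176 ✗
  (4.5, 6.5, 30°): beam 1 = 2.8868 ≠ 0.5176 ✗
  …
  (7.5, 6.5, 75°): r_1=0.5176, r_2=5.6940, r_3=1.9319, r_4=1.5529 — all match ✓
Only this pose fits every beam.

(x, y, θ) = (7.5, 6.5, 75°)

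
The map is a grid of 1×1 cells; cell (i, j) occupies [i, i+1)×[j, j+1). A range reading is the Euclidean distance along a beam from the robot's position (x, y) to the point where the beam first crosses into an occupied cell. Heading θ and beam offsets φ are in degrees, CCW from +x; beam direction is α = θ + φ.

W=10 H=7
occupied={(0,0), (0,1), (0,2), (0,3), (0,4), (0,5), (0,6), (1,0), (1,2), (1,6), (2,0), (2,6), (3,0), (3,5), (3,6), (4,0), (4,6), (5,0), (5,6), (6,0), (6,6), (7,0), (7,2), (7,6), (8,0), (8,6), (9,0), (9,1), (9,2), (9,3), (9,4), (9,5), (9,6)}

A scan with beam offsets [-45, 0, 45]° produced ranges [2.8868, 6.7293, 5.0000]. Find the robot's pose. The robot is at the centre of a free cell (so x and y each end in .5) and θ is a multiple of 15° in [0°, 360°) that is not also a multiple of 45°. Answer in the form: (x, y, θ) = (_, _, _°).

The pose lattice has 37·16 = 592 candidates. Test each by forward raycasting.
  (4.5, 3.5, 120°): beam 1 = 2.5882 ≠ 2.8868 ✗
  (2.5, 3.5, 165°): beam 2 = 1.5529 ≠ 6.7293 ✗
  (1.5, 1.5, 75°): beam 1 = 8.6603 ≠ 2.8868 ✗
  …
  (7.5, 3.5, 165°): r_1=2.8868, r_2=6.7293, r_3=5.0000 — all match ✓
Unique over the lattice → pose = (7.5, 3.5, 165°).

(x, y, θ) = (7.5, 3.5, 165°)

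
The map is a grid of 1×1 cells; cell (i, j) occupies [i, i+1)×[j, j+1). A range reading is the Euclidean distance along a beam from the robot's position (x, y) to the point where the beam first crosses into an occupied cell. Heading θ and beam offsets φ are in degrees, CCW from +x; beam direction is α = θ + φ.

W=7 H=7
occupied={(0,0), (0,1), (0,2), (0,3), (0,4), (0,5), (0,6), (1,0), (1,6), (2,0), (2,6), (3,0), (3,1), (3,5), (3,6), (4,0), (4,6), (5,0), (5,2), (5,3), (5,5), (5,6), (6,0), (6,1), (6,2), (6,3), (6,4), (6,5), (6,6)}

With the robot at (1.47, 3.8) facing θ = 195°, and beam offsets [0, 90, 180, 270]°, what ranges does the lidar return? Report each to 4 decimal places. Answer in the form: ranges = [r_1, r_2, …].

ranges = [0.4866, 2.8988, 4.6364, 1.8159]

beam 1: φ=0°, α=195°
  direction (-0.9659, -0.2588); cell (1,3); t to first gridline: x 0.4866, y 3.0910 (then +1.0353 / +3.8637)
    (0,3) via x @ 0.4866  # hit
  → r_1 = 0.4866
beam 2: φ=90°, α=285°
  direction (0.2588, -0.9659); cell (1,3); t to first gridline: x 2.0478, y 0.8282 (then +3.8637 / +1.0353)
    (1,2) via y @ 0.8282
    (1,1) via y @ 1.8635
    (2,1) via x @ 2.0478
    (2,0) via y @ 2.8988  # hit
  → r_2 = 2.8988
beam 3: φ=180°, α=15°
  direction (0.9659, 0.2588); cell (1,3); t to first gridline: x 0.5487, y 0.7727 (then +1.0353 / +3.8637)
    (2,3) via x @ 0.5487
    (2,4) via y @ 0.7727
    (3,4) via x @ 1.5840
    (4,4) via x @ 2.6192
    (5,4) via x @ 3.6545
    (5,5) via y @ 4.6364  # hit
  → r_3 = 4.6364
beam 4: φ=270°, α=105°
  direction (-0.2588, 0.9659); cell (1,3); t to first gridline: x 1.8159, y 0.2071 (then +3.8637 / +1.0353)
    (1,4) via y @ 0.2071
    (1,5) via y @ 1.2423
    (0,5) via x @ 1.8159  # hit
  → r_4 = 1.8159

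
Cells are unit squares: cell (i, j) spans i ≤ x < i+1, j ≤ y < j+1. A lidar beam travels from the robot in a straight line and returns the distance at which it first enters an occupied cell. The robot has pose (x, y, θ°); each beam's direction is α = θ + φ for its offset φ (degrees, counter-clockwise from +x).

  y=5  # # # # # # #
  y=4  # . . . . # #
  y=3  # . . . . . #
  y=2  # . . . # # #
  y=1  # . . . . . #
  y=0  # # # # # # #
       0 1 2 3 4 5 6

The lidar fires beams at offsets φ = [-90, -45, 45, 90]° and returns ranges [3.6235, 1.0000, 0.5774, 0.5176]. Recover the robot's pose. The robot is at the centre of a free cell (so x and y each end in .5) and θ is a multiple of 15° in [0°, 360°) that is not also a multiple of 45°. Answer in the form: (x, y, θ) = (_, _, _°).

(x, y, θ) = (1.5, 1.5, 165°)

Candidates: 17 free-cell centres × 16 headings = 272 poses. Raycast each; keep the one whose scan matches to 4 dp.
  (4.5, 1.5, 210°): beam 1 = 0.5774 ≠ 3.6235 ✗
  (2.5, 2.5, 150°): beam 1 = 2.8868 ≠ 3.6235 ✗
  (5.5, 1.5, 105°): beam 1 = 0.5176 ≠ 3.6235 ✗
  (3.5, 3.5, 60°): beam 1 = 1.0000 ≠ 3.6235 ✗
  …
  (1.5, 1.5, 165°): r_1=3.6235, r_2=1.0000, r_3=0.5774, r_4=0.5176 — all match ✓
Unique over the lattice → pose = (1.5, 1.5, 165°).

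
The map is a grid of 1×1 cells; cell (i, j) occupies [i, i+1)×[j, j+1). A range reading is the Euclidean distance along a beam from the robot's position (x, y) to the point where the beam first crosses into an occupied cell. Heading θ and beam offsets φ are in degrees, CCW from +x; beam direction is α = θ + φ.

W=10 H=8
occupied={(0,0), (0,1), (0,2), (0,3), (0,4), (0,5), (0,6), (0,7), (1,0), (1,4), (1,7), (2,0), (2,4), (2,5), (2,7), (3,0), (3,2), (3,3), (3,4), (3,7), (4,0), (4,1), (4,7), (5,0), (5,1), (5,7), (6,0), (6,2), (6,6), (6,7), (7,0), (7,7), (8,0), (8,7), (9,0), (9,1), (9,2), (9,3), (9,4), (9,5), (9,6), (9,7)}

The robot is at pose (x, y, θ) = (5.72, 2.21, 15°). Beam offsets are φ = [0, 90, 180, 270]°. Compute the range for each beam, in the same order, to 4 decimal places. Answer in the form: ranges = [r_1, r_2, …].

ranges = [0.2899, 4.9590, 0.8114, 0.2174]

beam 1: φ=0°, α=15°
  d=(0.9659,0.2588)  start (5,2)  tX=0.2899 tY=3.0523  stride 1/|dx|=1.0353 1/|dy|=3.8637
    cross x-line → (6,2), t=0.2899 (wall)
  → r_1 = 0.2899
beam 2: φ=90°, α=105°
  d=(-0.2588,0.9659)  start (5,2)  tX=2.7819 tY=0.8179  stride 1/|dx|=3.8637 1/|dy|=1.0353
    cross y-line → (5,3), t=0.8179
    cross y-line → (5,4), t=1.8531
    cross x-line → (4,4), t=2.7819
    cross y-line → (4,5), t=2.8884
    cross y-line → (4,6), t=3.9237
    cross y-line → (4,7), t=4.9590 (wall)
  → r_2 = 4.9590
beam 3: φ=180°, α=195°
  d=(-0.9659,-0.2588)  start (5,2)  tX=0.7454 tY=0.8114  stride 1/|dx|=1.0353 1/|dy|=3.8637
    cross x-line → (4,2), t=0.7454
    cross y-line → (4,1), t=0.8114 (wall)
  → r_3 = 0.8114
beam 4: φ=270°, α=285°
  d=(0.2588,-0.9659)  start (5,2)  tX=1.0818 tY=0.2174  stride 1/|dx|=3.8637 1/|dy|=1.0353
    cross y-line → (5,1), t=0.2174 (wall)
  → r_4 = 0.2174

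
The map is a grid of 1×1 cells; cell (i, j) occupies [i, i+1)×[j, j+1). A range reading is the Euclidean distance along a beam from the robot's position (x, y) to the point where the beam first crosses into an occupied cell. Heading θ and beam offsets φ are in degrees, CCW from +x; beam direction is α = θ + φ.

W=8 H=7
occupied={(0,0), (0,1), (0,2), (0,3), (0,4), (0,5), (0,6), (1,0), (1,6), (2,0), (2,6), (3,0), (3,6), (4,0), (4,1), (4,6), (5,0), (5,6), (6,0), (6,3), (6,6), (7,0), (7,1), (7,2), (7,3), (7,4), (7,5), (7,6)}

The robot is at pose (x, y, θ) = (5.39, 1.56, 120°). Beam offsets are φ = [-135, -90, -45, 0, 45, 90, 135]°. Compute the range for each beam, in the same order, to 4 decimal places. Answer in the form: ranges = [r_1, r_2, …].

ranges = [1.6668, 1.8591, 2.3569, 5.1269, 0.4038, 0.4503, 0.5798]

beam 1: φ=-135°, α=345°
  direction (0.9659, -0.2588); cell (5,1); t to first gridline: x 0.6315, y 2.1637 (then +1.0353 / +3.8637)
    (6,1) via x @ 0.6315
    (7,1) via x @ 1.6668  # hit
  → r_1 = 1.6668
beam 2: φ=-90°, α=30°
  direction (0.8660, 0.5000); cell (5,1); t to first gridline: x 0.7044, y 0.8800 (then +1.1547 / +2.0000)
    (6,1) via x @ 0.7044
    (6,2) via y @ 0.8800
    (7,2) via x @ 1.8591  # hit
  → r_2 = 1.8591
beam 3: φ=-45°, α=75°
  direction (0.2588, 0.9659); cell (5,1); t to first gridline: x 2.3569, y 0.4555 (then +3.8637 / +1.0353)
    (5,2) via y @ 0.4555
    (5,3) via y @ 1.4908
    (6,3) via x @ 2.3569  # hit
  → r_3 = 2.3569
beam 4: φ=0°, α=120°
  direction (-0.5000, 0.8660); cell (5,1); t to first gridline: x 0.7800, y 0.5081 (then +2.0000 / +1.1547)
    (5,2) via y @ 0.5081
    (4,2) via x @ 0.7800
    (4,3) via y @ 1.6628
    (3,3) via x @ 2.7800
    (3,4) via y @ 2.8175
    (3,5) via y @ 3.9722
    (2,5) via x @ 4.7800
    (2,6) via y @ 5.1269  # hit
  → r_4 = 5.1269
beam 5: φ=45°, α=165°
  direction (-0.9659, 0.2588); cell (5,1); t to first gridline: x 0.4038, y 1.7000 (then +1.0353 / +3.8637)
    (4,1) via x @ 0.4038  # hit
  → r_5 = 0.4038
beam 6: φ=90°, α=210°
  direction (-0.8660, -0.5000); cell (5,1); t to first gridline: x 0.4503, y 1.1200 (then +1.1547 / +2.0000)
    (4,1) via x @ 0.4503  # hit
  → r_6 = 0.4503
beam 7: φ=135°, α=255°
  direction (-0.2588, -0.9659); cell (5,1); t to first gridline: x 1.5068, y 0.5798 (then +3.8637 / +1.0353)
    (5,0) via y @ 0.5798  # hit
  → r_7 = 0.5798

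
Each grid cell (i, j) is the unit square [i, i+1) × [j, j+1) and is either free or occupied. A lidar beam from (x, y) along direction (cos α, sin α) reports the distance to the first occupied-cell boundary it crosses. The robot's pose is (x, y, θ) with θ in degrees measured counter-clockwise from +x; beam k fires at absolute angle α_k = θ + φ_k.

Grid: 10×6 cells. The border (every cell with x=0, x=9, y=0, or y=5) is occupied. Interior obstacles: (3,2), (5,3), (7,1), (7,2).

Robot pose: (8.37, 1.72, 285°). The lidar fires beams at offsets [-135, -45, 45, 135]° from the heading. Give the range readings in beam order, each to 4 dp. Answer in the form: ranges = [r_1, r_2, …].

ranges = [0.4272, 0.7400, 0.7275, 1.2600]

beam 1: φ=-135°, α=150°
  direction (-0.8660, 0.5000); cell (8,1); t to first gridline: x 0.4272, y 0.5600 (then +1.1547 / +2.0000)
    (7,1) via x @ 0.4272  # hit
  → r_1 = 0.4272
beam 2: φ=-45°, α=240°
  direction (-0.5000, -0.8660); cell (8,1); t to first gridline: x 0.7400, y 0.8314 (then +2.0000 / +1.1547)
    (7,1) via x @ 0.7400  # hit
  → r_2 = 0.7400
beam 3: φ=45°, α=330°
  direction (0.8660, -0.5000); cell (8,1); t to first gridline: x 0.7275, y 1.4400 (then +1.1547 / +2.0000)
    (9,1) via x @ 0.7275  # hit
  → r_3 = 0.7275
beam 4: φ=135°, α=60°
  direction (0.5000, 0.8660); cell (8,1); t to first gridline: x 1.2600, y 0.3233 (then +2.0000 / +1.1547)
    (8,2) via y @ 0.3233
    (9,2) via x @ 1.2600  # hit
  → r_4 = 1.2600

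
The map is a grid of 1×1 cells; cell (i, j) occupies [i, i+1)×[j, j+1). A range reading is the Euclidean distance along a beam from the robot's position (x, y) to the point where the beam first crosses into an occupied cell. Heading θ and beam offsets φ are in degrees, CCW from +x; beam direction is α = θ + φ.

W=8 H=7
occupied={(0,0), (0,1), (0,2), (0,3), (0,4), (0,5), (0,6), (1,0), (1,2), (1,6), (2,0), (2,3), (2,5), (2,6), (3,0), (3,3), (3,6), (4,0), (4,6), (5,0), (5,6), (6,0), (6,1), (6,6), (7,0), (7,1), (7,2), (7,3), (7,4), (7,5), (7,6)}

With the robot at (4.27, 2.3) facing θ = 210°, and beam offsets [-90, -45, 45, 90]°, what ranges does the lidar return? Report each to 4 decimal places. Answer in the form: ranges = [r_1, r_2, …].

ranges = [0.8083, 2.3501, 1.3459, 1.5011]

beam 1: φ=-90°, α=120°
  d=(-0.5000,0.8660)  start (4,2)  tX=0.5400 tY=0.8083  stride 1/|dx|=2.0000 1/|dy|=1.1547
    cross x-line → (3,2), t=0.5400
    cross y-line → (3,3), t=0.8083 (wall)
  → r_1 = 0.8083
beam 2: φ=-45°, α=165°
  d=(-0.9659,0.2588)  start (4,2)  tX=0.2795 tY=2.7046  stride 1/|dx|=1.0353 1/|dy|=3.8637
    cross x-line → (3,2), t=0.2795
    cross x-line → (2,2), t=1.3148
    cross x-line → (1,2), t=2.3501 (wall)
  → r_2 = 2.3501
beam 3: φ=45°, α=255°
  d=(-0.2588,-0.9659)  start (4,2)  tX=1.0432 tY=0.3106  stride 1/|dx|=3.8637 1/|dy|=1.0353
    cross y-line → (4,1), t=0.3106
    cross x-line → (3,1), t=1.0432
    cross y-line → (3,0), t=1.3459 (wall)
  → r_3 = 1.3459
beam 4: φ=90°, α=300°
  d=(0.5000,-0.8660)  start (4,2)  tX=1.4600 tY=0.3464  stride 1/|dx|=2.0000 1/|dy|=1.1547
    cross y-line → (4,1), t=0.3464
    cross x-line → (5,1), t=1.4600
    cross y-line → (5,0), t=1.5011 (wall)
  → r_4 = 1.5011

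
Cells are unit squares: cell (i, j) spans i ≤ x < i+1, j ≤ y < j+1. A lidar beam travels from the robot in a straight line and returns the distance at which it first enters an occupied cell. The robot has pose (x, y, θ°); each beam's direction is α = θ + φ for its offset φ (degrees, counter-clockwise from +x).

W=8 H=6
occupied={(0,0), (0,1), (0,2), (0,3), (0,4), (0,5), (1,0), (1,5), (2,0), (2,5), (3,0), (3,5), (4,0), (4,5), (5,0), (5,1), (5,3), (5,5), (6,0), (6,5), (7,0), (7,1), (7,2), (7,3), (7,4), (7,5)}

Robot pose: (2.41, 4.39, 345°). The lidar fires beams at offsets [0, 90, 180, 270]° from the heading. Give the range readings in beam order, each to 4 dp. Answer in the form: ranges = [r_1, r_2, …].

beam 1: φ=0°, α=345°
  dir = (cos 345°, sin 345°) = (0.9659, -0.2588); from cell (2,4)
  next x-line at t=0.6108, next y-line at t=1.5068; Δt_x=1.0353, Δt_y=3.8637
    x: enter (3,4) at t=0.6108
    y: enter (3,3) at t=1.5068
    x: enter (4,3) at t=1.6461
    x: enter (5,3) at t=2.6814 ← occupied
  → r_1 = 2.6814
beam 2: φ=90°, α=75°
  dir = (cos 75°, sin 75°) = (0.2588, 0.9659); from cell (2,4)
  next x-line at t=2.2796, next y-line at t=0.6315; Δt_x=3.8637, Δt_y=1.0353
    y: enter (2,5) at t=0.6315 ← occupied
  → r_2 = 0.6315
beam 3: φ=180°, α=165°
  dir = (cos 165°, sin 165°) = (-0.9659, 0.2588); from cell (2,4)
  next x-line at t=0.4245, next y-line at t=2.3569; Δt_x=1.0353, Δt_y=3.8637
    x: enter (1,4) at t=0.4245
    x: enter (0,4) at t=1.4597 ← occupied
  → r_3 = 1.4597
beam 4: φ=270°, α=255°
  dir = (cos 255°, sin 255°) = (-0.2588, -0.9659); from cell (2,4)
  next x-line at t=1.5841, next y-line at t=0.4038; Δt_x=3.8637, Δt_y=1.0353
    y: enter (2,3) at t=0.4038
    y: enter (2,2) at t=1.4390
    x: enter (1,2) at t=1.5841
    y: enter (1,1) at t=2.4743
    y: enter (1,0) at t=3.5096 ← occupied
  → r_4 = 3.5096

ranges = [2.6814, 0.6315, 1.4597, 3.5096]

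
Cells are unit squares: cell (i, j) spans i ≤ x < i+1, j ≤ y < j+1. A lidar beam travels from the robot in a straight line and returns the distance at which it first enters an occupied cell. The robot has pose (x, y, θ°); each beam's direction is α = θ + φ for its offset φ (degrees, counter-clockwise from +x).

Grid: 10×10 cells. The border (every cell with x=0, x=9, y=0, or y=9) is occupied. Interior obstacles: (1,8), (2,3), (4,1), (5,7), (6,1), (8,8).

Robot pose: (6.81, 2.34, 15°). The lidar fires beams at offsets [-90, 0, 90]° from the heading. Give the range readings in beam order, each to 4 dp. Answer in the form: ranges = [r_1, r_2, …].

ranges = [0.3520, 2.2673, 4.8244]

beam 1: φ=-90°, α=285°
  direction (0.2588, -0.9659); cell (6,2); t to first gridline: x 0.7341, y 0.3520 (then +3.8637 / +1.0353)
    (6,1) via y @ 0.3520  # hit
  → r_1 = 0.3520
beam 2: φ=0°, α=15°
  direction (0.9659, 0.2588); cell (6,2); t to first gridline: x 0.1967, y 2.5500 (then +1.0353 / +3.8637)
    (7,2) via x @ 0.1967
    (8,2) via x @ 1.2320
    (9,2) via x @ 2.2673  # hit
  → r_2 = 2.2673
beam 3: φ=90°, α=105°
  direction (-0.2588, 0.9659); cell (6,2); t to first gridline: x 3.1296, y 0.6833 (then +3.8637 / +1.0353)
    (6,3) via y @ 0.6833
    (6,4) via y @ 1.7186
    (6,5) via y @ 2.7538
    (5,5) via x @ 3.1296
    (5,6) via y @ 3.7891
    (5,7) via y @ 4.8244  # hit
  → r_3 = 4.8244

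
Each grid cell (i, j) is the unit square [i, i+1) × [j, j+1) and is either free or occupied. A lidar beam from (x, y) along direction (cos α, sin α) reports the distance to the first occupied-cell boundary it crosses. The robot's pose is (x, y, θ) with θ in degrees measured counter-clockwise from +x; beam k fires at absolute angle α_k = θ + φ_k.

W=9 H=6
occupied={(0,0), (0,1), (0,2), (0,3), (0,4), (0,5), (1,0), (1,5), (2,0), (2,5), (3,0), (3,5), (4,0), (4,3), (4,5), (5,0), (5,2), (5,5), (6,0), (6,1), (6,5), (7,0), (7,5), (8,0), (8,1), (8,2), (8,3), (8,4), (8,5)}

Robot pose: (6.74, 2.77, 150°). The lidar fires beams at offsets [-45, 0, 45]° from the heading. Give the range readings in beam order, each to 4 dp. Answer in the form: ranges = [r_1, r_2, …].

beam 1: φ=-45°, α=105°
  cosα=-0.2588 sinα=0.9659 | (6,2) | tMaxX 2.8591 tMaxY 0.2381 | tΔX 3.8637 tΔY 1.0353
    t=0.2381 [y] (6,3)
    t=1.2734 [y] (6,4)
    t=2.3087 [y] (6,5) — stop
  → r_1 = 2.3087
beam 2: φ=0°, α=150°
  cosα=-0.8660 sinα=0.5000 | (6,2) | tMaxX 0.8545 tMaxY 0.4600 | tΔX 1.1547 tΔY 2.0000
    t=0.4600 [y] (6,3)
    t=0.8545 [x] (5,3)
    t=2.0092 [x] (4,3) — stop
  → r_2 = 2.0092
beam 3: φ=45°, α=195°
  cosα=-0.9659 sinα=-0.2588 | (6,2) | tMaxX 0.7661 tMaxY 2.9751 | tΔX 1.0353 tΔY 3.8637
    t=0.7661 [x] (5,2) — stop
  → r_3 = 0.7661

ranges = [2.3087, 2.0092, 0.7661]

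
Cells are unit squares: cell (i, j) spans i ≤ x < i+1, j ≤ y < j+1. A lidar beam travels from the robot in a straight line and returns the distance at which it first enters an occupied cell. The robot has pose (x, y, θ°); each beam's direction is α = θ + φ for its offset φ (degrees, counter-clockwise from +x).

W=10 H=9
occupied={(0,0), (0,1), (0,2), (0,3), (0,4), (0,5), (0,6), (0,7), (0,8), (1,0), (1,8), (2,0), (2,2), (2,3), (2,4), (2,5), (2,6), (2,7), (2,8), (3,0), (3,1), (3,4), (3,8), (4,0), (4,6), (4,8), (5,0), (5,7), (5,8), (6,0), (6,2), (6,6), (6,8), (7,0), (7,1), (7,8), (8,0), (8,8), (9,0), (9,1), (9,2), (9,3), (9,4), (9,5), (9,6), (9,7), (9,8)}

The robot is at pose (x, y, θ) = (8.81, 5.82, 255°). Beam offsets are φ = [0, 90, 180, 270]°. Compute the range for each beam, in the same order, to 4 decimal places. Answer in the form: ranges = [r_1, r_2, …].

beam 1: φ=0°, α=255°
  d=(-0.2588,-0.9659)  start (8,5)  tX=3.1296 tY=0.8489  stride 1/|dx|=3.8637 1/|dy|=1.0353
    cross y-line → (8,4), t=0.8489
    cross y-line → (8,3), t=1.8842
    cross y-line → (8,2), t=2.9195
    cross x-line → (7,2), t=3.1296
    cross y-line → (7,1), t=3.9548 (wall)
  → r_1 = 3.9548
beam 2: φ=90°, α=345°
  d=(0.9659,-0.2588)  start (8,5)  tX=0.1967 tY=3.1682  stride 1/|dx|=1.0353 1/|dy|=3.8637
    cross x-line → (9,5), t=0.1967 (wall)
  → r_2 = 0.1967
beam 3: φ=180°, α=75°
  d=(0.2588,0.9659)  start (8,5)  tX=0.7341 tY=0.1863  stride 1/|dx|=3.8637 1/|dy|=1.0353
    cross y-line → (8,6), t=0.1863
    cross x-line → (9,6), t=0.7341 (wall)
  → r_3 = 0.7341
beam 4: φ=270°, α=165°
  d=(-0.9659,0.2588)  start (8,5)  tX=0.8386 tY=0.6955  stride 1/|dx|=1.0353 1/|dy|=3.8637
    cross y-line → (8,6), t=0.6955
    cross x-line → (7,6), t=0.8386
    cross x-line → (6,6), t=1.8738 (wall)
  → r_4 = 1.8738

ranges = [3.9548, 0.1967, 0.7341, 1.8738]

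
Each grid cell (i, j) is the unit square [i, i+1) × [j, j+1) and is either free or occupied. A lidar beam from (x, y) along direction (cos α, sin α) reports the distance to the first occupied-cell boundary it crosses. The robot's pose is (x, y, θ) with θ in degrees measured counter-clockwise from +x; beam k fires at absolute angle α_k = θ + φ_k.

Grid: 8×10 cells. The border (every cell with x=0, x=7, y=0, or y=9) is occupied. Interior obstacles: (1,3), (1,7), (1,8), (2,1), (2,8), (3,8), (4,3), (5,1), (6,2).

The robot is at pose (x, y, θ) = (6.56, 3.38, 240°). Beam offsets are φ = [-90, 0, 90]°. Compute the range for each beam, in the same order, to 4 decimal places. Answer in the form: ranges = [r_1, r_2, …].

beam 1: φ=-90°, α=150°
  direction (-0.8660, 0.5000); cell (6,3); t to first gridline: x 0.6466, y 1.2400 (then +1.1547 / +2.0000)
    (5,3) via x @ 0.6466
    (5,4) via y @ 1.2400
    (4,4) via x @ 1.8013
    (3,4) via x @ 2.9560
    (3,5) via y @ 3.2400
    (2,5) via x @ 4.1107
    (2,6) via y @ 5.2400
    (1,6) via x @ 5.2654
    (0,6) via x @ 6.4201  # hit
  → r_1 = 6.4201
beam 2: φ=0°, α=240°
  direction (-0.5000, -0.8660); cell (6,3); t to first gridline: x 1.1200, y 0.4388 (then +2.0000 / +1.1547)
    (6,2) via y @ 0.4388  # hit
  → r_2 = 0.4388
beam 3: φ=90°, α=330°
  direction (0.8660, -0.5000); cell (6,3); t to first gridline: x 0.5081, y 0.7600 (then +1.1547 / +2.0000)
    (7,3) via x @ 0.5081  # hit
  → r_3 = 0.5081

ranges = [6.4201, 0.4388, 0.5081]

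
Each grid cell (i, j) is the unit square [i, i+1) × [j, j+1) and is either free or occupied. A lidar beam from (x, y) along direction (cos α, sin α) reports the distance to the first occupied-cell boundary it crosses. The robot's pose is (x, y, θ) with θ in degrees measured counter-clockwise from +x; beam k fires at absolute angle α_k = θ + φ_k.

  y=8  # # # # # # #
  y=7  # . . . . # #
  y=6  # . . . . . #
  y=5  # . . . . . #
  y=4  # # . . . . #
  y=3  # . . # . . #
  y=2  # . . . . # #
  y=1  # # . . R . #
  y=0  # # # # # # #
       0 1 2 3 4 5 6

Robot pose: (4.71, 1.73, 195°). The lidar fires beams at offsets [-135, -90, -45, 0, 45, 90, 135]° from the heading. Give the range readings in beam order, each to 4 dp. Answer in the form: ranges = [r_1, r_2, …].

beam 1: φ=-135°, α=60°
  direction (0.5000, 0.8660); cell (4,1); t to first gridline: x 0.5800, y 0.3118 (then +2.0000 / +1.1547)
    (4,2) via y @ 0.3118
    (5,2) via x @ 0.5800  # hit
  → r_1 = 0.5800
beam 2: φ=-90°, α=105°
  direction (-0.2588, 0.9659); cell (4,1); t to first gridline: x 2.7432, y 0.2795 (then +3.8637 / +1.0353)
    (4,2) via y @ 0.2795
    (4,3) via y @ 1.3148
    (4,4) via y @ 2.3501
    (3,4) via x @ 2.7432
    (3,5) via y @ 3.3854
    (3,6) via y @ 4.4206
    (3,7) via y @ 5.4559
    (3,8) via y @ 6.4912  # hit
  → r_2 = 6.4912
beam 3: φ=-45°, α=150°
  direction (-0.8660, 0.5000); cell (4,1); t to first gridline: x 0.8198, y 0.5400 (then +1.1547 / +2.0000)
    (4,2) via y @ 0.5400
    (3,2) via x @ 0.8198
    (2,2) via x @ 1.9745
    (2,3) via y @ 2.5400
    (1,3) via x @ 3.1292
    (0,3) via x @ 4.2839  # hit
  → r_3 = 4.2839
beam 4: φ=0°, α=195°
  direction (-0.9659, -0.2588); cell (4,1); t to first gridline: x 0.7350, y 2.8205 (then +1.0353 / +3.8637)
    (3,1) via x @ 0.7350
    (2,1) via x @ 1.7703
    (1,1) via x @ 2.8056  # hit
  → r_4 = 2.8056
beam 5: φ=45°, α=240°
  direction (-0.5000, -0.8660); cell (4,1); t to first gridline: x 1.4200, y 0.8429 (then +2.0000 / +1.1547)
    (4,0) via y @ 0.8429  # hit
  → r_5 = 0.8429
beam 6: φ=90°, α=285°
  direction (0.2588, -0.9659); cell (4,1); t to first gridline: x 1.1205, y 0.7558 (then +3.8637 / +1.0353)
    (4,0) via y @ 0.7558  # hit
  → r_6 = 0.7558
beam 7: φ=135°, α=330°
  direction (0.8660, -0.5000); cell (4,1); t to first gridline: x 0.3349, y 1.4600 (then +1.1547 / +2.0000)
    (5,1) via x @ 0.3349
    (5,0) via y @ 1.4600  # hit
  → r_7 = 1.4600

ranges = [0.5800, 6.4912, 4.2839, 2.8056, 0.8429, 0.7558, 1.4600]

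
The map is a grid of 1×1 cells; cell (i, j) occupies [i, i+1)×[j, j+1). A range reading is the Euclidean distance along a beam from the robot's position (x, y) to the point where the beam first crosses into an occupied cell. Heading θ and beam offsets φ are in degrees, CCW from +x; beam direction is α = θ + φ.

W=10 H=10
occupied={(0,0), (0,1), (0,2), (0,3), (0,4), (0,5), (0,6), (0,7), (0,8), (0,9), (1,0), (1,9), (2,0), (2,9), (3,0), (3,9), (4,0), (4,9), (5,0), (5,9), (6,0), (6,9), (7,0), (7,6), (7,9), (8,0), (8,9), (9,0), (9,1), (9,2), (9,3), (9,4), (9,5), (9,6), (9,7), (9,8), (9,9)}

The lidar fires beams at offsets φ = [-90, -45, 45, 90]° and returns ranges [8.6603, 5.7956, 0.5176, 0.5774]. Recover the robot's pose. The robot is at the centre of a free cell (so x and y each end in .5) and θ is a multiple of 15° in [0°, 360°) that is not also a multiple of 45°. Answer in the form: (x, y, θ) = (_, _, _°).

Enumerate (i+0.5, j+0.5, θ) over the 63 free cells and 16 admissible headings. For each, cast all 4 beams and compare to the given ranges.
  (2.5, 3.5, 255°): beam 1 = 1.5529 ≠ 8.6603 ✗
  (7.5, 2.5, 345°): beam 1 = 1.5529 ≠ 8.6603 ✗
  (5.5, 4.5, 30°): beam 1 = 4.0415 ≠ 8.6603 ✗
  …
  (1.5, 8.5, 30°): r_1=8.6603, r_2=5.7956, r_3=0.5176, r_4=0.5774 — all match ✓
No second candidate reproduces the full scan.

(x, y, θ) = (1.5, 8.5, 30°)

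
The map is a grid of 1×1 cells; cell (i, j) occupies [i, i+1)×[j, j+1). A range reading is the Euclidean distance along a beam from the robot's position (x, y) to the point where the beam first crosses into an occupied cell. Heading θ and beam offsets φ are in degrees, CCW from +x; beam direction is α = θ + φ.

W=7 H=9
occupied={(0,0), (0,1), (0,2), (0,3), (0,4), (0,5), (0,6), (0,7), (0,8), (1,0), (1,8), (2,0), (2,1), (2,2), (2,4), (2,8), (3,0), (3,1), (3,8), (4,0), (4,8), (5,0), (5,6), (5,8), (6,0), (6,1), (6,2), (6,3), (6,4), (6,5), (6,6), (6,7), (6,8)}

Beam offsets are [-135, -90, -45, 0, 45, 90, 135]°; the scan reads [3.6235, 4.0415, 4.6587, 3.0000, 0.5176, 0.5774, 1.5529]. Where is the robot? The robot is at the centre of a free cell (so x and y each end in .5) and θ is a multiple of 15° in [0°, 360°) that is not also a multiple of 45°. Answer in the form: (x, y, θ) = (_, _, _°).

The pose lattice has 30·16 = 480 candidates. Test each by forward raycasting.
  (4.5, 6.5, 285°): beam 1 = 3.0000 ≠ 3.6235 ✗
  (1.5, 4.5, 15°): beam 1 = 1.0000 ≠ 3.6235 ✗
  (5.5, 7.5, 15°): beam 1 = 0.5774 ≠ 3.6235 ✗
  (1.5, 7.5, 60°): beam 1 = 2.5882 ≠ 3.6235 ✗
  (3.5, 2.5, 195°): beam 1 = 4.0415 ≠ 3.6235 ✗
  …
  (4.5, 6.5, 300°): r_1=3.6235, r_2=4.0415, r_3=4.6587, r_4=3.0000, r_5=0.5176, r_6=0.5774, r_7=1.5529 — all match ✓
No second candidate reproduces the full scan.

(x, y, θ) = (4.5, 6.5, 300°)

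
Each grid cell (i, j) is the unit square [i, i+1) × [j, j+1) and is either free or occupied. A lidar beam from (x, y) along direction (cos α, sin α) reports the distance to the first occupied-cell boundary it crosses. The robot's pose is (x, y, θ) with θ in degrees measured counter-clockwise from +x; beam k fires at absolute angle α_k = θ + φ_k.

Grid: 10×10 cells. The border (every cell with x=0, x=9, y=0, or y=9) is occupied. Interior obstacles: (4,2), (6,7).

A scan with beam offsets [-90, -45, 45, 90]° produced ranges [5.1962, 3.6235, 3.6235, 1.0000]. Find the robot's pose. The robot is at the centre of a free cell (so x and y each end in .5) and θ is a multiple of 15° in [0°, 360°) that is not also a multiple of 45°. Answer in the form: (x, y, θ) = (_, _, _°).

Candidates: 62 free-cell centres × 16 headings = 992 poses. Raycast each; keep the one whose scan matches to 4 dp.
  (4.5, 3.5, 75°): beam 1 = 4.6587 ≠ 5.1962 ✗
  (6.5, 5.5, 60°): beam 1 = 2.8868 ≠ 5.1962 ✗
  (1.5, 8.5, 30°): beam 1 = 6.3509 ≠ 5.1962 ✗
  (5.5, 3.5, 300°): beam 1 = 1.0000 ≠ 5.1962 ✗
  (4.5, 1.5, 210°): beam 1 = 0.5774 ≠ 5.1962 ✗
  …
  (5.5, 6.5, 300°): r_1=5.1962, r_2=3.6235, r_3=3.6235, r_4=1.0000 — all match ✓
No second candidate reproduces the full scan.

(x, y, θ) = (5.5, 6.5, 300°)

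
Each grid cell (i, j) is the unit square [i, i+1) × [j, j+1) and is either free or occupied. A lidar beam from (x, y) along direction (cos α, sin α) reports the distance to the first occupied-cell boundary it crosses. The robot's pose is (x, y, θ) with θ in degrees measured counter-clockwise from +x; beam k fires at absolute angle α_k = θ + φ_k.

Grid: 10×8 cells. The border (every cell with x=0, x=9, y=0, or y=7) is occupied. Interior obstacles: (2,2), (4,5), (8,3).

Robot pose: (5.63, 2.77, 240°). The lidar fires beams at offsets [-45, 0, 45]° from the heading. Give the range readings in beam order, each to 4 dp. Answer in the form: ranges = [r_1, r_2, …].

ranges = [2.7228, 2.0438, 1.8324]

beam 1: φ=-45°, α=195°
  d=(-0.9659,-0.2588)  start (5,2)  tX=0.6522 tY=2.9751  stride 1/|dx|=1.0353 1/|dy|=3.8637
    cross x-line → (4,2), t=0.6522
    cross x-line → (3,2), t=1.6875
    cross x-line → (2,2), t=2.7228 (wall)
  → r_1 = 2.7228
beam 2: φ=0°, α=240°
  d=(-0.5000,-0.8660)  start (5,2)  tX=1.2600 tY=0.8891  stride 1/|dx|=2.0000 1/|dy|=1.1547
    cross y-line → (5,1), t=0.8891
    cross x-line → (4,1), t=1.2600
    cross y-line → (4,0), t=2.0438 (wall)
  → r_2 = 2.0438
beam 3: φ=45°, α=285°
  d=(0.2588,-0.9659)  start (5,2)  tX=1.4296 tY=0.7972  stride 1/|dx|=3.8637 1/|dy|=1.0353
    cross y-line → (5,1), t=0.7972
    cross x-line → (6,1), t=1.4296
    cross y-line → (6,0), t=1.8324 (wall)
  → r_3 = 1.8324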